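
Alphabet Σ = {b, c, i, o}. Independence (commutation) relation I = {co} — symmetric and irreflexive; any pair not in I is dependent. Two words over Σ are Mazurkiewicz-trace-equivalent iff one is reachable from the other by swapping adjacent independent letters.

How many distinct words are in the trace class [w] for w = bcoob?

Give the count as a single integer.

3

piece 0:b — minimal
piece 1:c rests on {0:b}
piece 2:o rests on {0:b}
piece 3:o rests on {2:o}
piece 4:b rests on {1:c, 3:o}
minimal pieces: {0:b}
ways to finish when only these pieces remain (= sum over removing one remaining piece with nothing left below it):
  1 left: {4}→1
  2 left: {1,4}→1  {3,4}→1
  3 left: {1,3,4}→2  {2,3,4}→1
  placing 0:b first → 3 extensions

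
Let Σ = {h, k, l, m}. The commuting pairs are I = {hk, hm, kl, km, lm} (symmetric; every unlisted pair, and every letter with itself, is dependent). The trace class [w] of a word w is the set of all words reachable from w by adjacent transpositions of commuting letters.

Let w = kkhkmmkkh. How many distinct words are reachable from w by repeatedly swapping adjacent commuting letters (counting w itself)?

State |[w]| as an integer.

756

drop 0:k onto floor
drop 1:k onto {0:k}
drop 2:h onto floor
drop 3:k onto {1:k}
drop 4:m onto floor
drop 5:m onto {4:m}
drop 6:k onto {3:k}
drop 7:k onto {6:k}
drop 8:h onto {2:h}
ground layer = {0:k, 2:h, 4:m}
drop-orders for the pieces not yet dropped (sum over which currently-grounded one goes next):
  1 to go: {5} 1  {7} 1  {8} 1
  2 to go: {2,8} 1  {4,5} 1  {5,7} 2  {5,8} 2  {6,7} 1  {7,8} 2
  3 to go: {2,5,8} 3  {2,7,8} 3  {3,6,7} 1  {4,5,7} 3  {4,5,8} 3  {5,6,7} 3  {5,7,8} 6  {6,7,8} 3
  4 to go: {1,3,6,7} 1  {2,4,5,8} 6  {2,5,7,8} 12  {2,6,7,8} 6  {3,5,6,7} 4  {3,6,7,8} 4  {4,5,6,7} 6  {4,5,7,8} 12  {5,6,7,8} 12
  5 to go: {0,1,3,6,7} 1  {1,3,5,6,7} 5  {1,3,6,7,8} 5  {2,3,6,7,8} 10  {2,4,5,7,8} 30  {2,5,6,7,8} 30  {3,4,5,6,7} 10  {3,5,6,7,8} 20  {4,5,6,7,8} 30
  6 to go: {0,1,3,5,6,7} 6  {0,1,3,6,7,8} 6  {1,2,3,6,7,8} 15  {1,3,4,5,6,7} 15  {1,3,5,6,7,8} 30  {2,3,5,6,7,8} 60  {2,4,5,6,7,8} 90  {3,4,5,6,7,8} 60
  7 to go: {0,1,2,3,6,7,8} 21  {0,1,3,4,5,6,7} 21  {0,1,3,5,6,7,8} 42  {1,2,3,5,6,7,8} 105  {1,3,4,5,6,7,8} 105  {2,3,4,5,6,7,8} 210
  if 0:k drops first: 420 orders
  if 2:h drops first: 168 orders
  if 4:m drops first: 168 orders
heap linearizations: 756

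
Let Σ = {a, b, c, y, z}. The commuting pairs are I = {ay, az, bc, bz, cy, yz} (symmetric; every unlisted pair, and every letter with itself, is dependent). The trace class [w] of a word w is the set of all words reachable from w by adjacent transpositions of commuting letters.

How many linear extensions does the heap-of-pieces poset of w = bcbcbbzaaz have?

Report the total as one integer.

185

#0=b has no predecessor
#1=c has no predecessor
#2=b depends on [0:b]
#3=c depends on [1:c]
#4=b depends on [2:b]
#5=b depends on [4:b]
#6=z depends on [3:c]
#7=a depends on [3:c, 5:b]
#8=a depends on [7:a]
#9=z depends on [6:z]
sources: [0:b, 1:c]
N(rest) = Σ N(rest − s) over sources s of rest; N(one piece) = 1:
  size 1 → [8]=1  [9]=1
  size 2 → [6,9]=1  [7,8]=1  [8,9]=2
  size 3 → [5,7,8]=1  [6,8,9]=3  [7,8,9]=3
  size 4 → [4,5,7,8]=1  [5,7,8,9]=4  [6,7,8,9]=6
  size 5 → [2,4,5,7,8]=1  [3,6,7,8,9]=6  [4,5,7,8,9]=5  [5,6,7,8,9]=10
  size 6 → [0,2,4,5,7,8]=1  [1,3,6,7,8,9]=6  [2,4,5,7,8,9]=6  [3,5,6,7,8,9]=16  [4,5,6,7,8,9]=15
  size 7 → [0,2,4,5,7,8,9]=7  [1,3,5,6,7,8,9]=22  [2,4,5,6,7,8,9]=21  [3,4,5,6,7,8,9]=31
  size 8 → [0,2,4,5,6,7,8,9]=28  [1,3,4,5,6,7,8,9]=53  [2,3,4,5,6,7,8,9]=52
  first=0(b) contributes 105
  first=1(c) contributes 80
|[w]| = 185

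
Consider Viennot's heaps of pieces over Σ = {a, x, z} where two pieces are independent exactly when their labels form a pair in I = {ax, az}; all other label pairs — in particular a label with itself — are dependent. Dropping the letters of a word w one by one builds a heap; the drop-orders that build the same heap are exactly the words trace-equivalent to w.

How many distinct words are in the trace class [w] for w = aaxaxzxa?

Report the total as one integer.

70

#0=a has no predecessor
#1=a depends on [0:a]
#2=x has no predecessor
#3=a depends on [1:a]
#4=x depends on [2:x]
#5=z depends on [4:x]
#6=x depends on [5:z]
#7=a depends on [3:a]
sources: [0:a, 2:x]
N(rest) = Σ N(rest − s) over sources s of rest; N(one piece) = 1:
  size 1 → [6]=1  [7]=1
  size 2 → [3,7]=1  [5,6]=1  [6,7]=2
  size 3 → [1,3,7]=1  [3,6,7]=3  [4,5,6]=1  [5,6,7]=3
  size 4 → [0,1,3,7]=1  [1,3,6,7]=4  [2,4,5,6]=1  [3,5,6,7]=6  [4,5,6,7]=4
  size 5 → [0,1,3,6,7]=5  [1,3,5,6,7]=10  [2,4,5,6,7]=5  [3,4,5,6,7]=10
  size 6 → [0,1,3,5,6,7]=15  [1,3,4,5,6,7]=20  [2,3,4,5,6,7]=15
  first=0(a) contributes 35
  first=2(x) contributes 35
|[w]| = 70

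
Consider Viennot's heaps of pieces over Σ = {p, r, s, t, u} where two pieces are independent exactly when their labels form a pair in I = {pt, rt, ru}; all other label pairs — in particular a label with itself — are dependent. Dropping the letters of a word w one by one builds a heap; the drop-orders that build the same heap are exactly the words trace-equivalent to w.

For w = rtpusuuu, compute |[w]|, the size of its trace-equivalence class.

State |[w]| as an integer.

drop 0:r onto floor
drop 1:t onto floor
drop 2:p onto {0:r}
drop 3:u onto {1:t, 2:p}
drop 4:s onto {3:u}
drop 5:u onto {4:s}
drop 6:u onto {5:u}
drop 7:u onto {6:u}
ground layer = {0:r, 1:t}
drop-orders for the pieces not yet dropped (sum over which currently-grounded one goes next):
  1 to go: {7} 1
  2 to go: {6,7} 1
  3 to go: {5,6,7} 1
  4 to go: {4,5,6,7} 1
  5 to go: {3,4,5,6,7} 1
  6 to go: {1,3,4,5,6,7} 1  {2,3,4,5,6,7} 1
  if 0:r drops first: 2 orders
  if 1:t drops first: 1 orders
heap linearizations: 3

3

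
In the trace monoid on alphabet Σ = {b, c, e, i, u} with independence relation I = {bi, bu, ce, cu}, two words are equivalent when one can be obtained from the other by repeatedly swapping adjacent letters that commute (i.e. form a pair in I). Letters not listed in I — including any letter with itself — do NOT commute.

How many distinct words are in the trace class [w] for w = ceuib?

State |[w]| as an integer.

piece 0:c — minimal
piece 1:e — minimal
piece 2:u rests on {1:e}
piece 3:i rests on {0:c, 2:u}
piece 4:b rests on {0:c, 1:e}
minimal pieces: {0:c, 1:e}
ways to finish when only these pieces remain (= sum over removing one remaining piece with nothing left below it):
  1 left: {3}→1  {4}→1
  2 left: {2,3}→1  {3,4}→2
  3 left: {0,3,4}→2  {2,3,4}→3
  placing 0:c first → 3 extensions
  placing 1:e first → 5 extensions
total linear extensions = 8

8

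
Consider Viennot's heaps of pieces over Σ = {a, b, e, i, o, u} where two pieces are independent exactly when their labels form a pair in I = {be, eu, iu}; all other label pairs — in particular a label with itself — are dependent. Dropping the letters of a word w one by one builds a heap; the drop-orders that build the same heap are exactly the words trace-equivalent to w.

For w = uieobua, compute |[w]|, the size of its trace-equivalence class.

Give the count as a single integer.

3

piece 0:u — minimal
piece 1:i — minimal
piece 2:e rests on {1:i}
piece 3:o rests on {0:u, 2:e}
piece 4:b rests on {3:o}
piece 5:u rests on {4:b}
piece 6:a rests on {5:u}
minimal pieces: {0:u, 1:i}
ways to finish when only these pieces remain (= sum over removing one remaining piece with nothing left below it):
  1 left: {6}→1
  2 left: {5,6}→1
  3 left: {4,5,6}→1
  4 left: {3,4,5,6}→1
  5 left: {0,3,4,5,6}→1  {2,3,4,5,6}→1
  placing 0:u first → 1 extensions
  placing 1:i first → 2 extensions
total linear extensions = 3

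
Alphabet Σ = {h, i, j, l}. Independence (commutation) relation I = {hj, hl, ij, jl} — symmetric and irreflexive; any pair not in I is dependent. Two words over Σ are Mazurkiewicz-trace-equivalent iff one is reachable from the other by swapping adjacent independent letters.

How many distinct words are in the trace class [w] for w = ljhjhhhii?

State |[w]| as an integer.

180

drop 0:l onto floor
drop 1:j onto floor
drop 2:h onto floor
drop 3:j onto {1:j}
drop 4:h onto {2:h}
drop 5:h onto {4:h}
drop 6:h onto {5:h}
drop 7:i onto {0:l, 6:h}
drop 8:i onto {7:i}
ground layer = {0:l, 1:j, 2:h}
drop-orders for the pieces not yet dropped (sum over which currently-grounded one goes next):
  1 to go: {3} 1  {8} 1
  2 to go: {1,3} 1  {3,8} 2  {7,8} 1
  3 to go: {0,7,8} 1  {1,3,8} 3  {3,7,8} 3  {6,7,8} 1
  4 to go: {0,3,7,8} 4  {0,6,7,8} 2  {1,3,7,8} 6  {3,6,7,8} 4  {5,6,7,8} 1
  5 to go: {0,1,3,7,8} 10  {0,3,6,7,8} 10  {0,5,6,7,8} 3  {1,3,6,7,8} 10  {3,5,6,7,8} 5  {4,5,6,7,8} 1
  6 to go: {0,1,3,6,7,8} 30  {0,3,5,6,7,8} 18  {0,4,5,6,7,8} 4  {1,3,5,6,7,8} 15  {2,4,5,6,7,8} 1  {3,4,5,6,7,8} 6
  7 to go: {0,1,3,5,6,7,8} 63  {0,2,4,5,6,7,8} 5  {0,3,4,5,6,7,8} 28  {1,3,4,5,6,7,8} 21  {2,3,4,5,6,7,8} 7
  if 0:l drops first: 28 orders
  if 1:j drops first: 40 orders
  if 2:h drops first: 112 orders
heap linearizations: 180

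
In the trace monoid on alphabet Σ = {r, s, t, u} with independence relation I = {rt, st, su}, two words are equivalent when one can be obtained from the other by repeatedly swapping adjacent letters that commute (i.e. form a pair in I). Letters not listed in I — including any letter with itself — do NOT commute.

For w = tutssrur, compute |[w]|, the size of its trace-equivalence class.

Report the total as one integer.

drop 0:t onto floor
drop 1:u onto {0:t}
drop 2:t onto {1:u}
drop 3:s onto floor
drop 4:s onto {3:s}
drop 5:r onto {1:u, 4:s}
drop 6:u onto {2:t, 5:r}
drop 7:r onto {6:u}
ground layer = {0:t, 3:s}
drop-orders for the pieces not yet dropped (sum over which currently-grounded one goes next):
  1 to go: {7} 1
  2 to go: {6,7} 1
  3 to go: {2,6,7} 1  {5,6,7} 1
  4 to go: {2,5,6,7} 2  {4,5,6,7} 1
  5 to go: {1,2,5,6,7} 2  {2,4,5,6,7} 3  {3,4,5,6,7} 1
  6 to go: {0,1,2,5,6,7} 2  {1,2,4,5,6,7} 5  {2,3,4,5,6,7} 4
  if 0:t drops first: 9 orders
  if 3:s drops first: 7 orders
heap linearizations: 16

16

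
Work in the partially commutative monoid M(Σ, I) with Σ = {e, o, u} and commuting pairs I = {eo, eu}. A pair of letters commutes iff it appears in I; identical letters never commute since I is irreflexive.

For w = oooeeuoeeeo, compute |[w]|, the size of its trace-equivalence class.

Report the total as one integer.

drop 0:o onto floor
drop 1:o onto {0:o}
drop 2:o onto {1:o}
drop 3:e onto floor
drop 4:e onto {3:e}
drop 5:u onto {2:o}
drop 6:o onto {5:u}
drop 7:e onto {4:e}
drop 8:e onto {7:e}
drop 9:e onto {8:e}
drop 10:o onto {6:o}
ground layer = {0:o, 3:e}
drop-orders for the pieces not yet dropped (sum over which currently-grounded one goes next):
  1 to go: {9} 1  {10} 1
  2 to go: {6,10} 1  {8,9} 1  {9,10} 2
  3 to go: {5,6,10} 1  {6,9,10} 3  {7,8,9} 1  {8,9,10} 3
  4 to go: {2,5,6,10} 1  {4,7,8,9} 1  {5,6,9,10} 4  {6,8,9,10} 6  {7,8,9,10} 4
  5 to go: {1,2,5,6,10} 1  {2,5,6,9,10} 5  {3,4,7,8,9} 1  {4,7,8,9,10} 5  {5,6,8,9,10} 10  {6,7,8,9,10} 10
  6 to go: {0,1,2,5,6,10} 1  {1,2,5,6,9,10} 6  {2,5,6,8,9,10} 15  {3,4,7,8,9,10} 6  {4,6,7,8,9,10} 15  {5,6,7,8,9,10} 20
  7 to go: {0,1,2,5,6,9,10} 7  {1,2,5,6,8,9,10} 21  {2,5,6,7,8,9,10} 35  {3,4,6,7,8,9,10} 21  {4,5,6,7,8,9,10} 35
  8 to go: {0,1,2,5,6,8,9,10} 28  {1,2,5,6,7,8,9,10} 56  {2,4,5,6,7,8,9,10} 70  {3,4,5,6,7,8,9,10} 56
  9 to go: {0,1,2,5,6,7,8,9,10} 84  {1,2,4,5,6,7,8,9,10} 126  {2,3,4,5,6,7,8,9,10} 126
  if 0:o drops first: 252 orders
  if 3:e drops first: 210 orders
heap linearizations: 462

462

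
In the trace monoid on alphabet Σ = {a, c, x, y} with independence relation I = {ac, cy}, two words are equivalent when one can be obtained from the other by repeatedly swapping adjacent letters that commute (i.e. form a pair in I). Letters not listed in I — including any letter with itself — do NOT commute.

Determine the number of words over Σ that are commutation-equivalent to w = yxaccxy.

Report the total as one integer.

3

drop 0:y onto floor
drop 1:x onto {0:y}
drop 2:a onto {1:x}
drop 3:c onto {1:x}
drop 4:c onto {3:c}
drop 5:x onto {2:a, 4:c}
drop 6:y onto {5:x}
ground layer = {0:y}
drop-orders for the pieces not yet dropped (sum over which currently-grounded one goes next):
  1 to go: {6} 1
  2 to go: {5,6} 1
  3 to go: {2,5,6} 1  {4,5,6} 1
  4 to go: {2,4,5,6} 2  {3,4,5,6} 1
  5 to go: {2,3,4,5,6} 3
  if 0:y drops first: 3 orders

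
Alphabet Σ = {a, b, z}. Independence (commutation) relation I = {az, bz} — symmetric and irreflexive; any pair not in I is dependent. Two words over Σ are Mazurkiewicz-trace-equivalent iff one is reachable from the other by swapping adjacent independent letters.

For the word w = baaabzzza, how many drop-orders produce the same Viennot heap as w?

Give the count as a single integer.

drop 0:b onto floor
drop 1:a onto {0:b}
drop 2:a onto {1:a}
drop 3:a onto {2:a}
drop 4:b onto {3:a}
drop 5:z onto floor
drop 6:z onto {5:z}
drop 7:z onto {6:z}
drop 8:a onto {4:b}
ground layer = {0:b, 5:z}
drop-orders for the pieces not yet dropped (sum over which currently-grounded one goes next):
  1 to go: {7} 1  {8} 1
  2 to go: {4,8} 1  {6,7} 1  {7,8} 2
  3 to go: {3,4,8} 1  {4,7,8} 3  {5,6,7} 1  {6,7,8} 3
  4 to go: {2,3,4,8} 1  {3,4,7,8} 4  {4,6,7,8} 6  {5,6,7,8} 4
  5 to go: {1,2,3,4,8} 1  {2,3,4,7,8} 5  {3,4,6,7,8} 10  {4,5,6,7,8} 10
  6 to go: {0,1,2,3,4,8} 1  {1,2,3,4,7,8} 6  {2,3,4,6,7,8} 15  {3,4,5,6,7,8} 20
  7 to go: {0,1,2,3,4,7,8} 7  {1,2,3,4,6,7,8} 21  {2,3,4,5,6,7,8} 35
  if 0:b drops first: 56 orders
  if 5:z drops first: 28 orders
heap linearizations: 84

84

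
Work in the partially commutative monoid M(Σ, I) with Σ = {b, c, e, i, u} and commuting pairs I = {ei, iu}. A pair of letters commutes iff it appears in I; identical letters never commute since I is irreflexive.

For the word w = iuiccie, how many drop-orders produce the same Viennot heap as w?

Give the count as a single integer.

6

drop 0:i onto floor
drop 1:u onto floor
drop 2:i onto {0:i}
drop 3:c onto {1:u, 2:i}
drop 4:c onto {3:c}
drop 5:i onto {4:c}
drop 6:e onto {4:c}
ground layer = {0:i, 1:u}
drop-orders for the pieces not yet dropped (sum over which currently-grounded one goes next):
  1 to go: {5} 1  {6} 1
  2 to go: {5,6} 2
  3 to go: {4,5,6} 2
  4 to go: {3,4,5,6} 2
  5 to go: {1,3,4,5,6} 2  {2,3,4,5,6} 2
  if 0:i drops first: 4 orders
  if 1:u drops first: 2 orders
heap linearizations: 6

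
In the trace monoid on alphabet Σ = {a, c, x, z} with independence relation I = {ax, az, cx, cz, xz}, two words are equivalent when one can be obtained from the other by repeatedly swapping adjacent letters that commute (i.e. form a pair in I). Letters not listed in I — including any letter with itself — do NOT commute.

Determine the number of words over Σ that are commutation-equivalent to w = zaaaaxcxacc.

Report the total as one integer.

495

drop 0:z onto floor
drop 1:a onto floor
drop 2:a onto {1:a}
drop 3:a onto {2:a}
drop 4:a onto {3:a}
drop 5:x onto floor
drop 6:c onto {4:a}
drop 7:x onto {5:x}
drop 8:a onto {6:c}
drop 9:c onto {8:a}
drop 10:c onto {9:c}
ground layer = {0:z, 1:a, 5:x}
drop-orders for the pieces not yet dropped (sum over which currently-grounded one goes next):
  1 to go: {0} 1  {7} 1  {10} 1
  2 to go: {0,7} 2  {0,10} 2  {5,7} 1  {7,10} 2  {9,10} 1
  3 to go: {0,5,7} 3  {0,7,10} 6  {0,9,10} 3  {5,7,10} 3  {7,9,10} 3  {8,9,10} 1
  4 to go: {0,5,7,10} 12  {0,7,9,10} 12  {0,8,9,10} 4  {5,7,9,10} 6  {6,8,9,10} 1  {7,8,9,10} 4
  5 to go: {0,5,7,9,10} 30  {0,6,8,9,10} 5  {0,7,8,9,10} 20  {4,6,8,9,10} 1  {5,7,8,9,10} 10  {6,7,8,9,10} 5
  6 to go: {0,4,6,8,9,10} 6  {0,5,7,8,9,10} 60  {0,6,7,8,9,10} 30  {3,4,6,8,9,10} 1  {4,6,7,8,9,10} 6  {5,6,7,8,9,10} 15
  7 to go: {0,3,4,6,8,9,10} 7  {0,4,6,7,8,9,10} 42  {0,5,6,7,8,9,10} 105  {2,3,4,6,8,9,10} 1  {3,4,6,7,8,9,10} 7  {4,5,6,7,8,9,10} 21
  8 to go: {0,2,3,4,6,8,9,10} 8  {0,3,4,6,7,8,9,10} 56  {0,4,5,6,7,8,9,10} 168  {1,2,3,4,6,8,9,10} 1  {2,3,4,6,7,8,9,10} 8  {3,4,5,6,7,8,9,10} 28
  9 to go: {0,1,2,3,4,6,8,9,10} 9  {0,2,3,4,6,7,8,9,10} 72  {0,3,4,5,6,7,8,9,10} 252  {1,2,3,4,6,7,8,9,10} 9  {2,3,4,5,6,7,8,9,10} 36
  if 0:z drops first: 45 orders
  if 1:a drops first: 360 orders
  if 5:x drops first: 90 orders
heap linearizations: 495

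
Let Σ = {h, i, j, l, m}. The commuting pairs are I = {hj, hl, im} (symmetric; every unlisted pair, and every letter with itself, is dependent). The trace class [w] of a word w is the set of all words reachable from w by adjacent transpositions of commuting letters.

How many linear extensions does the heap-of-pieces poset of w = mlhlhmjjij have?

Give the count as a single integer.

#0=m has no predecessor
#1=l depends on [0:m]
#2=h depends on [0:m]
#3=l depends on [1:l]
#4=h depends on [2:h]
#5=m depends on [3:l, 4:h]
#6=j depends on [5:m]
#7=j depends on [6:j]
#8=i depends on [7:j]
#9=j depends on [8:i]
sources: [0:m]
N(rest) = Σ N(rest − s) over sources s of rest; N(one piece) = 1:
  size 1 → [9]=1
  size 2 → [8,9]=1
  size 3 → [7,8,9]=1
  size 4 → [6,7,8,9]=1
  size 5 → [5,6,7,8,9]=1
  size 6 → [3,5,6,7,8,9]=1  [4,5,6,7,8,9]=1
  size 7 → [1,3,5,6,7,8,9]=1  [2,4,5,6,7,8,9]=1  [3,4,5,6,7,8,9]=2
  size 8 → [1,3,4,5,6,7,8,9]=3  [2,3,4,5,6,7,8,9]=3
  first=0(m) contributes 6

6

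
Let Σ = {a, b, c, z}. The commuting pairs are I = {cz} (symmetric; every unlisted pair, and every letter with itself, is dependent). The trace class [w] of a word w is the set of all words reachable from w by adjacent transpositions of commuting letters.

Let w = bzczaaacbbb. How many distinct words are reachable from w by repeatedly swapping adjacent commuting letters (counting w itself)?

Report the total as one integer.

drop 0:b onto floor
drop 1:z onto {0:b}
drop 2:c onto {0:b}
drop 3:z onto {1:z}
drop 4:a onto {2:c, 3:z}
drop 5:a onto {4:a}
drop 6:a onto {5:a}
drop 7:c onto {6:a}
drop 8:b onto {7:c}
drop 9:b onto {8:b}
drop 10:b onto {9:b}
ground layer = {0:b}
drop-orders for the pieces not yet dropped (sum over which currently-grounded one goes next):
  1 to go: {10} 1
  2 to go: {9,10} 1
  3 to go: {8,9,10} 1
  4 to go: {7,8,9,10} 1
  5 to go: {6,7,8,9,10} 1
  6 to go: {5,6,7,8,9,10} 1
  7 to go: {4,5,6,7,8,9,10} 1
  8 to go: {2,4,5,6,7,8,9,10} 1  {3,4,5,6,7,8,9,10} 1
  9 to go: {1,3,4,5,6,7,8,9,10} 1  {2,3,4,5,6,7,8,9,10} 2
  if 0:b drops first: 3 orders

3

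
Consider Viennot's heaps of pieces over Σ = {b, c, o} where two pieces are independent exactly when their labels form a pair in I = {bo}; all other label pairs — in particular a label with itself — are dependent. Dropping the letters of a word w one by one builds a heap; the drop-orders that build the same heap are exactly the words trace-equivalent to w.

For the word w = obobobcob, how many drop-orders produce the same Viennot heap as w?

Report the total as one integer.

0(o) covers ∅
1(b) covers ∅
2(o) covers 0:o
3(b) covers 1:b
4(o) covers 2:o
5(b) covers 3:b
6(c) covers 4:o, 5:b
7(o) covers 6:c
8(b) covers 6:c
floor of heap: 0:o, 1:b
completions by unplaced set U, small U first (add the entries for U minus each lowest piece of U):
  |U|=1: {7}:1  {8}:1
  |U|=2: {7,8}:2
  |U|=3: {6,7,8}:2
  |U|=4: {4,6,7,8}:2  {5,6,7,8}:2
  |U|=5: {2,4,6,7,8}:2  {3,5,6,7,8}:2  {4,5,6,7,8}:4
  |U|=6: {0,2,4,6,7,8}:2  {1,3,5,6,7,8}:2  {2,4,5,6,7,8}:6  {3,4,5,6,7,8}:6
  |U|=7: {0,2,4,5,6,7,8}:8  {1,3,4,5,6,7,8}:8  {2,3,4,5,6,7,8}:12
  start at 0(o): 20
  start at 1(b): 20
sum over floor = 40

40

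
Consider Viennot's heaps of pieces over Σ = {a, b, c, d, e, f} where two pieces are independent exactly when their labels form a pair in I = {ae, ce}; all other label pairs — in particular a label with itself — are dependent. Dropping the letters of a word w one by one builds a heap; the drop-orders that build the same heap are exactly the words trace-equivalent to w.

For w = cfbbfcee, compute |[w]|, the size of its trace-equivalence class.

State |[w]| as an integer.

#0=c has no predecessor
#1=f depends on [0:c]
#2=b depends on [1:f]
#3=b depends on [2:b]
#4=f depends on [3:b]
#5=c depends on [4:f]
#6=e depends on [4:f]
#7=e depends on [6:e]
sources: [0:c]
N(rest) = Σ N(rest − s) over sources s of rest; N(one piece) = 1:
  size 1 → [5]=1  [7]=1
  size 2 → [5,7]=2  [6,7]=1
  size 3 → [5,6,7]=3
  size 4 → [4,5,6,7]=3
  size 5 → [3,4,5,6,7]=3
  size 6 → [2,3,4,5,6,7]=3
  first=0(c) contributes 3

3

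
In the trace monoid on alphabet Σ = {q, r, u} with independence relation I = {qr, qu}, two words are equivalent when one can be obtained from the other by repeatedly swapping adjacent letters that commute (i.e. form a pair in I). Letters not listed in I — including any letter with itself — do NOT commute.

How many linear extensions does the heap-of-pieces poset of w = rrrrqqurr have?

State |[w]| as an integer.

36

0(r) covers ∅
1(r) covers 0:r
2(r) covers 1:r
3(r) covers 2:r
4(q) covers ∅
5(q) covers 4:q
6(u) covers 3:r
7(r) covers 6:u
8(r) covers 7:r
floor of heap: 0:r, 4:q
completions by unplaced set U, small U first (add the entries for U minus each lowest piece of U):
  |U|=1: {5}:1  {8}:1
  |U|=2: {4,5}:1  {5,8}:2  {7,8}:1
  |U|=3: {4,5,8}:3  {5,7,8}:3  {6,7,8}:1
  |U|=4: {3,6,7,8}:1  {4,5,7,8}:6  {5,6,7,8}:4
  |U|=5: {2,3,6,7,8}:1  {3,5,6,7,8}:5  {4,5,6,7,8}:10
  |U|=6: {1,2,3,6,7,8}:1  {2,3,5,6,7,8}:6  {3,4,5,6,7,8}:15
  |U|=7: {0,1,2,3,6,7,8}:1  {1,2,3,5,6,7,8}:7  {2,3,4,5,6,7,8}:21
  start at 0(r): 28
  start at 4(q): 8
sum over floor = 36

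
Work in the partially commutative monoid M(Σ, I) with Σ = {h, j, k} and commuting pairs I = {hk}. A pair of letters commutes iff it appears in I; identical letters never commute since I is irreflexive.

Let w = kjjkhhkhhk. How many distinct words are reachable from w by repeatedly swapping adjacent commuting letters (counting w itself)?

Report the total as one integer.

35

0(k) covers ∅
1(j) covers 0:k
2(j) covers 1:j
3(k) covers 2:j
4(h) covers 2:j
5(h) covers 4:h
6(k) covers 3:k
7(h) covers 5:h
8(h) covers 7:h
9(k) covers 6:k
floor of heap: 0:k
completions by unplaced set U, small U first (add the entries for U minus each lowest piece of U):
  |U|=1: {8}:1  {9}:1
  |U|=2: {6,9}:1  {7,8}:1  {8,9}:2
  |U|=3: {3,6,9}:1  {5,7,8}:1  {6,8,9}:3  {7,8,9}:3
  |U|=4: {3,6,8,9}:4  {4,5,7,8}:1  {5,7,8,9}:4  {6,7,8,9}:6
  |U|=5: {3,6,7,8,9}:10  {4,5,7,8,9}:5  {5,6,7,8,9}:10
  |U|=6: {3,5,6,7,8,9}:20  {4,5,6,7,8,9}:15
  |U|=7: {3,4,5,6,7,8,9}:35
  |U|=8: {2,3,4,5,6,7,8,9}:35
  start at 0(k): 35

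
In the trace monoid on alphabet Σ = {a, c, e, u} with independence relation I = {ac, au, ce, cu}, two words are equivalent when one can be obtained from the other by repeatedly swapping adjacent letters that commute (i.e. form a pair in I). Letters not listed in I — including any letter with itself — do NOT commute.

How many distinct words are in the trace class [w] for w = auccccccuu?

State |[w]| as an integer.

#0=a has no predecessor
#1=u has no predecessor
#2=c has no predecessor
#3=c depends on [2:c]
#4=c depends on [3:c]
#5=c depends on [4:c]
#6=c depends on [5:c]
#7=c depends on [6:c]
#8=u depends on [1:u]
#9=u depends on [8:u]
sources: [0:a, 1:u, 2:c]
N(rest) = Σ N(rest − s) over sources s of rest; N(one piece) = 1:
  size 1 → [0]=1  [7]=1  [9]=1
  size 2 → [0,7]=2  [0,9]=2  [6,7]=1  [7,9]=2  [8,9]=1
  size 3 → [0,6,7]=3  [0,7,9]=6  [0,8,9]=3  [1,8,9]=1  [5,6,7]=1  [6,7,9]=3  [7,8,9]=3
  size 4 → [0,1,8,9]=4  [0,5,6,7]=4  [0,6,7,9]=12  [0,7,8,9]=12  [1,7,8,9]=4  [4,5,6,7]=1  [5,6,7,9]=4  [6,7,8,9]=6
  size 5 → [0,1,7,8,9]=20  [0,4,5,6,7]=5  [0,5,6,7,9]=20  [0,6,7,8,9]=30  [1,6,7,8,9]=10  [3,4,5,6,7]=1  [4,5,6,7,9]=5  [5,6,7,8,9]=10
  size 6 → [0,1,6,7,8,9]=60  [0,3,4,5,6,7]=6  [0,4,5,6,7,9]=30  [0,5,6,7,8,9]=60  [1,5,6,7,8,9]=20  [2,3,4,5,6,7]=1  [3,4,5,6,7,9]=6  [4,5,6,7,8,9]=15
  size 7 → [0,1,5,6,7,8,9]=140  [0,2,3,4,5,6,7]=7  [0,3,4,5,6,7,9]=42  [0,4,5,6,7,8,9]=105  [1,4,5,6,7,8,9]=35  [2,3,4,5,6,7,9]=7  [3,4,5,6,7,8,9]=21
  size 8 → [0,1,4,5,6,7,8,9]=280  [0,2,3,4,5,6,7,9]=56  [0,3,4,5,6,7,8,9]=168  [1,3,4,5,6,7,8,9]=56  [2,3,4,5,6,7,8,9]=28
  first=0(a) contributes 84
  first=1(u) contributes 252
  first=2(c) contributes 504
|[w]| = 840

840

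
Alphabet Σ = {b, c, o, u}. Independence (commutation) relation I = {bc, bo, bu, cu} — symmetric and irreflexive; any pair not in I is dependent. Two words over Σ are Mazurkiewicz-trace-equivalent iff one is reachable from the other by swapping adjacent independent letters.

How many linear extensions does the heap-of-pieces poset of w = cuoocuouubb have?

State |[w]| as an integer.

220

drop 0:c onto floor
drop 1:u onto floor
drop 2:o onto {0:c, 1:u}
drop 3:o onto {2:o}
drop 4:c onto {3:o}
drop 5:u onto {3:o}
drop 6:o onto {4:c, 5:u}
drop 7:u onto {6:o}
drop 8:u onto {7:u}
drop 9:b onto floor
drop 10:b onto {9:b}
ground layer = {0:c, 1:u, 9:b}
drop-orders for the pieces not yet dropped (sum over which currently-grounded one goes next):
  1 to go: {8} 1  {10} 1
  2 to go: {7,8} 1  {8,10} 2  {9,10} 1
  3 to go: {6,7,8} 1  {7,8,10} 3  {8,9,10} 3
  4 to go: {4,6,7,8} 1  {5,6,7,8} 1  {6,7,8,10} 4  {7,8,9,10} 6
  5 to go: {4,5,6,7,8} 2  {4,6,7,8,10} 5  {5,6,7,8,10} 5  {6,7,8,9,10} 10
  6 to go: {3,4,5,6,7,8} 2  {4,5,6,7,8,10} 12  {4,6,7,8,9,10} 15  {5,6,7,8,9,10} 15
  7 to go: {2,3,4,5,6,7,8} 2  {3,4,5,6,7,8,10} 14  {4,5,6,7,8,9,10} 42
  8 to go: {0,2,3,4,5,6,7,8} 2  {1,2,3,4,5,6,7,8} 2  {2,3,4,5,6,7,8,10} 16  {3,4,5,6,7,8,9,10} 56
  9 to go: {0,1,2,3,4,5,6,7,8} 4  {0,2,3,4,5,6,7,8,10} 18  {1,2,3,4,5,6,7,8,10} 18  {2,3,4,5,6,7,8,9,10} 72
  if 0:c drops first: 90 orders
  if 1:u drops first: 90 orders
  if 9:b drops first: 40 orders
heap linearizations: 220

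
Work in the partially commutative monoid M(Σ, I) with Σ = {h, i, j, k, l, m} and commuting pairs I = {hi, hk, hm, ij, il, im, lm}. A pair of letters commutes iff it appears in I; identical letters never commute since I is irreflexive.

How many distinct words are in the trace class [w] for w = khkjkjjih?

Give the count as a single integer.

12

piece 0:k — minimal
piece 1:h — minimal
piece 2:k rests on {0:k}
piece 3:j rests on {1:h, 2:k}
piece 4:k rests on {3:j}
piece 5:j rests on {4:k}
piece 6:j rests on {5:j}
piece 7:i rests on {4:k}
piece 8:h rests on {6:j}
minimal pieces: {0:k, 1:h}
ways to finish when only these pieces remain (= sum over removing one remaining piece with nothing left below it):
  1 left: {7}→1  {8}→1
  2 left: {6,8}→1  {7,8}→2
  3 left: {5,6,8}→1  {6,7,8}→3
  4 left: {5,6,7,8}→4
  5 left: {4,5,6,7,8}→4
  6 left: {3,4,5,6,7,8}→4
  7 left: {1,3,4,5,6,7,8}→4  {2,3,4,5,6,7,8}→4
  placing 0:k first → 8 extensions
  placing 1:h first → 4 extensions
total linear extensions = 12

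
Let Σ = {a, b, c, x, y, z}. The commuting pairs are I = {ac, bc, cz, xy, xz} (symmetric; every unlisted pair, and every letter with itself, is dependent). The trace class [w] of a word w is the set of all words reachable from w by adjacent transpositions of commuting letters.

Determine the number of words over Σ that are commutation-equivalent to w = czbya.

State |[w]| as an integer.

piece 0:c — minimal
piece 1:z — minimal
piece 2:b rests on {1:z}
piece 3:y rests on {0:c, 2:b}
piece 4:a rests on {3:y}
minimal pieces: {0:c, 1:z}
ways to finish when only these pieces remain (= sum over removing one remaining piece with nothing left below it):
  1 left: {4}→1
  2 left: {3,4}→1
  3 left: {0,3,4}→1  {2,3,4}→1
  placing 0:c first → 1 extensions
  placing 1:z first → 2 extensions
total linear extensions = 3

3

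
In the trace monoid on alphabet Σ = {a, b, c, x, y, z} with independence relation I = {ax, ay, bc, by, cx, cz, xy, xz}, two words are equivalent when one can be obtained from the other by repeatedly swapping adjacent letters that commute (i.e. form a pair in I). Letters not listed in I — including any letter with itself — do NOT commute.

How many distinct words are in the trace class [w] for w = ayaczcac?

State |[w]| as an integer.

drop 0:a onto floor
drop 1:y onto floor
drop 2:a onto {0:a}
drop 3:c onto {1:y, 2:a}
drop 4:z onto {1:y, 2:a}
drop 5:c onto {3:c}
drop 6:a onto {4:z, 5:c}
drop 7:c onto {6:a}
ground layer = {0:a, 1:y}
drop-orders for the pieces not yet dropped (sum over which currently-grounded one goes next):
  1 to go: {7} 1
  2 to go: {6,7} 1
  3 to go: {4,6,7} 1  {5,6,7} 1
  4 to go: {3,5,6,7} 1  {4,5,6,7} 2
  5 to go: {3,4,5,6,7} 3
  6 to go: {1,3,4,5,6,7} 3  {2,3,4,5,6,7} 3
  if 0:a drops first: 6 orders
  if 1:y drops first: 3 orders
heap linearizations: 9

9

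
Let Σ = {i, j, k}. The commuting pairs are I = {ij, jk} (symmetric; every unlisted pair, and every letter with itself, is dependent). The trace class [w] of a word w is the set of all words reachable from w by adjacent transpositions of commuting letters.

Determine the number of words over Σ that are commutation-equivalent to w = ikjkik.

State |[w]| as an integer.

#0=i has no predecessor
#1=k depends on [0:i]
#2=j has no predecessor
#3=k depends on [1:k]
#4=i depends on [3:k]
#5=k depends on [4:i]
sources: [0:i, 2:j]
N(rest) = Σ N(rest − s) over sources s of rest; N(one piece) = 1:
  size 1 → [2]=1  [5]=1
  size 2 → [2,5]=2  [4,5]=1
  size 3 → [2,4,5]=3  [3,4,5]=1
  size 4 → [1,3,4,5]=1  [2,3,4,5]=4
  first=0(i) contributes 5
  first=2(j) contributes 1
|[w]| = 6

6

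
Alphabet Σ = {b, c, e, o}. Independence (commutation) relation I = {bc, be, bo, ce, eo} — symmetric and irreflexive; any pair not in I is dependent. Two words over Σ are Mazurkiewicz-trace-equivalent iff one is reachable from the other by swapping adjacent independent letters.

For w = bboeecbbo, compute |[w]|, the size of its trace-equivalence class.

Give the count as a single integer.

1260

#0=b has no predecessor
#1=b depends on [0:b]
#2=o has no predecessor
#3=e has no predecessor
#4=e depends on [3:e]
#5=c depends on [2:o]
#6=b depends on [1:b]
#7=b depends on [6:b]
#8=o depends on [5:c]
sources: [0:b, 2:o, 3:e]
N(rest) = Σ N(rest − s) over sources s of rest; N(one piece) = 1:
  size 1 → [4]=1  [7]=1  [8]=1
  size 2 → [3,4]=1  [4,7]=2  [4,8]=2  [5,8]=1  [6,7]=1  [7,8]=2
  size 3 → [1,6,7]=1  [2,5,8]=1  [3,4,7]=3  [3,4,8]=3  [4,5,8]=3  [4,6,7]=3  [4,7,8]=6  [5,7,8]=3  [6,7,8]=3
  size 4 → [0,1,6,7]=1  [1,4,6,7]=4  [1,6,7,8]=4  [2,4,5,8]=4  [2,5,7,8]=4  [3,4,5,8]=6  [3,4,6,7]=6  [3,4,7,8]=12  [4,5,7,8]=12  [4,6,7,8]=12  [5,6,7,8]=6
  size 5 → [0,1,4,6,7]=5  [0,1,6,7,8]=5  [1,3,4,6,7]=10  [1,4,6,7,8]=20  [1,5,6,7,8]=10  [2,3,4,5,8]=10  [2,4,5,7,8]=20  [2,5,6,7,8]=10  [3,4,5,7,8]=30  [3,4,6,7,8]=30  [4,5,6,7,8]=30
  size 6 → [0,1,3,4,6,7]=15  [0,1,4,6,7,8]=30  [0,1,5,6,7,8]=15  [1,2,5,6,7,8]=20  [1,3,4,6,7,8]=60  [1,4,5,6,7,8]=60  [2,3,4,5,7,8]=60  [2,4,5,6,7,8]=60  [3,4,5,6,7,8]=90
  size 7 → [0,1,2,5,6,7,8]=35  [0,1,3,4,6,7,8]=105  [0,1,4,5,6,7,8]=105  [1,2,4,5,6,7,8]=140  [1,3,4,5,6,7,8]=210  [2,3,4,5,6,7,8]=210
  first=0(b) contributes 560
  first=2(o) contributes 420
  first=3(e) contributes 280
|[w]| = 1260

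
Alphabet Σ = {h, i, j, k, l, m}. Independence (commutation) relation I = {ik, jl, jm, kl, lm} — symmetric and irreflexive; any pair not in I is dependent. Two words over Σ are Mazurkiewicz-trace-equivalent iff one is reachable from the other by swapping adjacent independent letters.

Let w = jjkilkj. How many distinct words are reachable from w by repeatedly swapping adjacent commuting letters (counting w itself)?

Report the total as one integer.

#0=j has no predecessor
#1=j depends on [0:j]
#2=k depends on [1:j]
#3=i depends on [1:j]
#4=l depends on [3:i]
#5=k depends on [2:k]
#6=j depends on [3:i, 5:k]
sources: [0:j]
N(rest) = Σ N(rest − s) over sources s of rest; N(one piece) = 1:
  size 1 → [4]=1  [6]=1
  size 2 → [4,6]=2  [5,6]=1
  size 3 → [2,5,6]=1  [3,4,6]=2  [4,5,6]=3
  size 4 → [2,4,5,6]=4  [3,4,5,6]=5
  size 5 → [2,3,4,5,6]=9
  first=0(j) contributes 9

9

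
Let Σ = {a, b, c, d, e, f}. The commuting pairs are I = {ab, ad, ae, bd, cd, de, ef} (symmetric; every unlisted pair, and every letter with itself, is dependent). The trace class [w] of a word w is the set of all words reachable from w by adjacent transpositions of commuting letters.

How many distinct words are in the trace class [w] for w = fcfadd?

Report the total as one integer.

#0=f has no predecessor
#1=c depends on [0:f]
#2=f depends on [1:c]
#3=a depends on [2:f]
#4=d depends on [2:f]
#5=d depends on [4:d]
sources: [0:f]
N(rest) = Σ N(rest − s) over sources s of rest; N(one piece) = 1:
  size 1 → [3]=1  [5]=1
  size 2 → [3,5]=2  [4,5]=1
  size 3 → [3,4,5]=3
  size 4 → [2,3,4,5]=3
  first=0(f) contributes 3

3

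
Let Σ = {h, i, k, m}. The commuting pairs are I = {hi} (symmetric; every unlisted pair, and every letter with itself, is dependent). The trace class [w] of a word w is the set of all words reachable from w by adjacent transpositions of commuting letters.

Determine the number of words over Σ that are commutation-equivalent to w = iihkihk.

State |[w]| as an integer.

6

piece 0:i — minimal
piece 1:i rests on {0:i}
piece 2:h — minimal
piece 3:k rests on {1:i, 2:h}
piece 4:i rests on {3:k}
piece 5:h rests on {3:k}
piece 6:k rests on {4:i, 5:h}
minimal pieces: {0:i, 2:h}
ways to finish when only these pieces remain (= sum over removing one remaining piece with nothing left below it):
  1 left: {6}→1
  2 left: {4,6}→1  {5,6}→1
  3 left: {4,5,6}→2
  4 left: {3,4,5,6}→2
  5 left: {1,3,4,5,6}→2  {2,3,4,5,6}→2
  placing 0:i first → 4 extensions
  placing 2:h first → 2 extensions
total linear extensions = 6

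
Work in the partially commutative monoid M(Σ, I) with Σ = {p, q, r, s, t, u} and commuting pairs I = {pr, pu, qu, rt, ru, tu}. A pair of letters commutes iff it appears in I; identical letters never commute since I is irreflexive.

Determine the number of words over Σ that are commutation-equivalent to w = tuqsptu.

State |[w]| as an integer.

9

#0=t has no predecessor
#1=u has no predecessor
#2=q depends on [0:t]
#3=s depends on [1:u, 2:q]
#4=p depends on [3:s]
#5=t depends on [4:p]
#6=u depends on [3:s]
sources: [0:t, 1:u]
N(rest) = Σ N(rest − s) over sources s of rest; N(one piece) = 1:
  size 1 → [5]=1  [6]=1
  size 2 → [4,5]=1  [5,6]=2
  size 3 → [4,5,6]=3
  size 4 → [3,4,5,6]=3
  size 5 → [1,3,4,5,6]=3  [2,3,4,5,6]=3
  first=0(t) contributes 6
  first=1(u) contributes 3
|[w]| = 9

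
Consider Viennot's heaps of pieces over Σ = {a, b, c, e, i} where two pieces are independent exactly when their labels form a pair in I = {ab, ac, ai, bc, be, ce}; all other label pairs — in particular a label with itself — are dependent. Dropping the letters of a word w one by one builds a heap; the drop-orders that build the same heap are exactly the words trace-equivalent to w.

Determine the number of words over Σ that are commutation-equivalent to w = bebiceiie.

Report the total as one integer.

#0=b has no predecessor
#1=e has no predecessor
#2=b depends on [0:b]
#3=i depends on [1:e, 2:b]
#4=c depends on [3:i]
#5=e depends on [3:i]
#6=i depends on [4:c, 5:e]
#7=i depends on [6:i]
#8=e depends on [7:i]
sources: [0:b, 1:e]
N(rest) = Σ N(rest − s) over sources s of rest; N(one piece) = 1:
  size 1 → [8]=1
  size 2 → [7,8]=1
  size 3 → [6,7,8]=1
  size 4 → [4,6,7,8]=1  [5,6,7,8]=1
  size 5 → [4,5,6,7,8]=2
  size 6 → [3,4,5,6,7,8]=2
  size 7 → [1,3,4,5,6,7,8]=2  [2,3,4,5,6,7,8]=2
  first=0(b) contributes 4
  first=1(e) contributes 2
|[w]| = 6

6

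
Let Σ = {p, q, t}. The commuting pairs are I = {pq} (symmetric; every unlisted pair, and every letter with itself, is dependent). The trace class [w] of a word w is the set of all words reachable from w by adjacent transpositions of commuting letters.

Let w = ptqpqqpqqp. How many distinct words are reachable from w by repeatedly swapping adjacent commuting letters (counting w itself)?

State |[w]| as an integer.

56

piece 0:p — minimal
piece 1:t rests on {0:p}
piece 2:q rests on {1:t}
piece 3:p rests on {1:t}
piece 4:q rests on {2:q}
piece 5:q rests on {4:q}
piece 6:p rests on {3:p}
piece 7:q rests on {5:q}
piece 8:q rests on {7:q}
piece 9:p rests on {6:p}
minimal pieces: {0:p}
ways to finish when only these pieces remain (= sum over removing one remaining piece with nothing left below it):
  1 left: {8}→1  {9}→1
  2 left: {6,9}→1  {7,8}→1  {8,9}→2
  3 left: {3,6,9}→1  {5,7,8}→1  {6,8,9}→3  {7,8,9}→3
  4 left: {3,6,8,9}→4  {4,5,7,8}→1  {5,7,8,9}→4  {6,7,8,9}→6
  5 left: {2,4,5,7,8}→1  {3,6,7,8,9}→10  {4,5,7,8,9}→5  {5,6,7,8,9}→10
  6 left: {2,4,5,7,8,9}→6  {3,5,6,7,8,9}→20  {4,5,6,7,8,9}→15
  7 left: {2,4,5,6,7,8,9}→21  {3,4,5,6,7,8,9}→35
  8 left: {2,3,4,5,6,7,8,9}→56
  placing 0:p first → 56 extensions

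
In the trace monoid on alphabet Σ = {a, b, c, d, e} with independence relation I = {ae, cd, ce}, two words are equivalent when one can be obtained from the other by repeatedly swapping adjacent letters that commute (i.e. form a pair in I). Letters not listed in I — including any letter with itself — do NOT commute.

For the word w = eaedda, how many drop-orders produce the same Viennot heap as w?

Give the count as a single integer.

drop 0:e onto floor
drop 1:a onto floor
drop 2:e onto {0:e}
drop 3:d onto {1:a, 2:e}
drop 4:d onto {3:d}
drop 5:a onto {4:d}
ground layer = {0:e, 1:a}
drop-orders for the pieces not yet dropped (sum over which currently-grounded one goes next):
  1 to go: {5} 1
  2 to go: {4,5} 1
  3 to go: {3,4,5} 1
  4 to go: {1,3,4,5} 1  {2,3,4,5} 1
  if 0:e drops first: 2 orders
  if 1:a drops first: 1 orders
heap linearizations: 3

3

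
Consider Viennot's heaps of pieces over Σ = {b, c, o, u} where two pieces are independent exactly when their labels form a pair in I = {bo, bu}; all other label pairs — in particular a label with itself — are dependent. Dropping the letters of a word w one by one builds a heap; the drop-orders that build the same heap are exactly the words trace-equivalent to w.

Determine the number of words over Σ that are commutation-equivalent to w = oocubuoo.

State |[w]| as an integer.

drop 0:o onto floor
drop 1:o onto {0:o}
drop 2:c onto {1:o}
drop 3:u onto {2:c}
drop 4:b onto {2:c}
drop 5:u onto {3:u}
drop 6:o onto {5:u}
drop 7:o onto {6:o}
ground layer = {0:o}
drop-orders for the pieces not yet dropped (sum over which currently-grounded one goes next):
  1 to go: {4} 1  {7} 1
  2 to go: {4,7} 2  {6,7} 1
  3 to go: {4,6,7} 3  {5,6,7} 1
  4 to go: {3,5,6,7} 1  {4,5,6,7} 4
  5 to go: {3,4,5,6,7} 5
  6 to go: {2,3,4,5,6,7} 5
  if 0:o drops first: 5 orders

5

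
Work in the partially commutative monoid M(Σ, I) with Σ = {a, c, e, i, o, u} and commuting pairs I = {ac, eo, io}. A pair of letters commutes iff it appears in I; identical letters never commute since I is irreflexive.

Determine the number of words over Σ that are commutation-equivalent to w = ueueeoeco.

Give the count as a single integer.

4

drop 0:u onto floor
drop 1:e onto {0:u}
drop 2:u onto {1:e}
drop 3:e onto {2:u}
drop 4:e onto {3:e}
drop 5:o onto {2:u}
drop 6:e onto {4:e}
drop 7:c onto {5:o, 6:e}
drop 8:o onto {7:c}
ground layer = {0:u}
drop-orders for the pieces not yet dropped (sum over which currently-grounded one goes next):
  1 to go: {8} 1
  2 to go: {7,8} 1
  3 to go: {5,7,8} 1  {6,7,8} 1
  4 to go: {4,6,7,8} 1  {5,6,7,8} 2
  5 to go: {3,4,6,7,8} 1  {4,5,6,7,8} 3
  6 to go: {3,4,5,6,7,8} 4
  7 to go: {2,3,4,5,6,7,8} 4
  if 0:u drops first: 4 orders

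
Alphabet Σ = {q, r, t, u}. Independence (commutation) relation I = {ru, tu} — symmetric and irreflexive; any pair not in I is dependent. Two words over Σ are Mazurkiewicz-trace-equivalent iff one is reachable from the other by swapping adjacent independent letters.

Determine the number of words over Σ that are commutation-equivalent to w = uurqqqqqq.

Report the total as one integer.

3

#0=u has no predecessor
#1=u depends on [0:u]
#2=r has no predecessor
#3=q depends on [1:u, 2:r]
#4=q depends on [3:q]
#5=q depends on [4:q]
#6=q depends on [5:q]
#7=q depends on [6:q]
#8=q depends on [7:q]
sources: [0:u, 2:r]
N(rest) = Σ N(rest − s) over sources s of rest; N(one piece) = 1:
  size 1 → [8]=1
  size 2 → [7,8]=1
  size 3 → [6,7,8]=1
  size 4 → [5,6,7,8]=1
  size 5 → [4,5,6,7,8]=1
  size 6 → [3,4,5,6,7,8]=1
  size 7 → [1,3,4,5,6,7,8]=1  [2,3,4,5,6,7,8]=1
  first=0(u) contributes 2
  first=2(r) contributes 1
|[w]| = 3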